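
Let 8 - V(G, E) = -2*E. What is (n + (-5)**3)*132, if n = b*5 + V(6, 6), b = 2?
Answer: -12540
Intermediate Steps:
V(G, E) = 8 + 2*E (V(G, E) = 8 - (-2)*E = 8 + 2*E)
n = 30 (n = 2*5 + (8 + 2*6) = 10 + (8 + 12) = 10 + 20 = 30)
(n + (-5)**3)*132 = (30 + (-5)**3)*132 = (30 - 125)*132 = -95*132 = -12540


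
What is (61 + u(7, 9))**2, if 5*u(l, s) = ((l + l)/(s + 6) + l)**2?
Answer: 6853521796/1265625 ≈ 5415.1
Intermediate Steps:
u(l, s) = (l + 2*l/(6 + s))**2/5 (u(l, s) = ((l + l)/(s + 6) + l)**2/5 = ((2*l)/(6 + s) + l)**2/5 = (2*l/(6 + s) + l)**2/5 = (l + 2*l/(6 + s))**2/5)
(61 + u(7, 9))**2 = (61 + (1/5)*7**2*(8 + 9)**2/(6 + 9)**2)**2 = (61 + (1/5)*49*17**2/15**2)**2 = (61 + (1/5)*49*(1/225)*289)**2 = (61 + 14161/1125)**2 = (82786/1125)**2 = 6853521796/1265625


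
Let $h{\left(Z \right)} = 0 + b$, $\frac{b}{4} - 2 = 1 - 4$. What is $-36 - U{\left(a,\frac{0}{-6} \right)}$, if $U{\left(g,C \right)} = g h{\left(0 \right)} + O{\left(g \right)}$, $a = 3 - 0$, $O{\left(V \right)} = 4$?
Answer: $-28$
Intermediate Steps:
$b = -4$ ($b = 8 + 4 \left(1 - 4\right) = 8 + 4 \left(-3\right) = 8 - 12 = -4$)
$h{\left(Z \right)} = -4$ ($h{\left(Z \right)} = 0 - 4 = -4$)
$a = 3$ ($a = 3 + 0 = 3$)
$U{\left(g,C \right)} = 4 - 4 g$ ($U{\left(g,C \right)} = g \left(-4\right) + 4 = - 4 g + 4 = 4 - 4 g$)
$-36 - U{\left(a,\frac{0}{-6} \right)} = -36 - \left(4 - 12\right) = -36 - -8 = -36 + 8 = -28$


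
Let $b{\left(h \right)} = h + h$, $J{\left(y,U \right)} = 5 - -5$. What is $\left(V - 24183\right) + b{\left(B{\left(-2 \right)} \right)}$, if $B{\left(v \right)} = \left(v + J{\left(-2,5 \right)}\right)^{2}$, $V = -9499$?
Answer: $-33554$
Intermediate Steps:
$J{\left(y,U \right)} = 10$ ($J{\left(y,U \right)} = 5 + 5 = 10$)
$B{\left(v \right)} = \left(10 + v\right)^{2}$ ($B{\left(v \right)} = \left(v + 10\right)^{2} = \left(10 + v\right)^{2}$)
$b{\left(h \right)} = 2 h$
$\left(V - 24183\right) + b{\left(B{\left(-2 \right)} \right)} = \left(-9499 - 24183\right) + 2 \left(10 - 2\right)^{2} = -33682 + 2 \cdot 8^{2} = -33682 + 2 \cdot 64 = -33682 + 128 = -33554$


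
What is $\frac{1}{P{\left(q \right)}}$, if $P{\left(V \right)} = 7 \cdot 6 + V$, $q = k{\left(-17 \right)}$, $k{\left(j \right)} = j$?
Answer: $\frac{1}{25} \approx 0.04$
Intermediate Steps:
$q = -17$
$P{\left(V \right)} = 42 + V$
$\frac{1}{P{\left(q \right)}} = \frac{1}{42 - 17} = \frac{1}{25}$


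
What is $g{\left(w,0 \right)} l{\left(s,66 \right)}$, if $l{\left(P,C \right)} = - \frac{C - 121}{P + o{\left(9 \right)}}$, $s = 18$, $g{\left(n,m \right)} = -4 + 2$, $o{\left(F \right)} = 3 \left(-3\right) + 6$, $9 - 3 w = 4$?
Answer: $- \frac{22}{3} \approx -7.3333$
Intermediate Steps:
$w = \frac{5}{3}$ ($w = 3 - \frac{4}{3} = \frac{5}{3} \approx 1.6667$)
$o{\left(F \right)} = -3$ ($o{\left(F \right)} = -9 + 6 = -3$)
$g{\left(n,m \right)} = -2$
$l{\left(P,C \right)} = - \frac{-121 + C}{-3 + P}$ ($l{\left(P,C \right)} = - \frac{C - 121}{P - 3} = - \frac{-121 + C}{-3 + P}$)
$g{\left(w,0 \right)} l{\left(s,66 \right)} = - 2 \frac{121 - 66}{-3 + 18} = - 2 \frac{121 - 66}{15} = - 2 \cdot \frac{1}{15} \cdot 55 = \left(-2\right) \frac{11}{3} = - \frac{22}{3}$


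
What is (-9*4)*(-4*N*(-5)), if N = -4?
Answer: 2880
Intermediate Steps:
(-9*4)*(-4*N*(-5)) = (-9*4)*(-4*(-4)*(-5)) = -576*(-5) = -36*(-80) = 2880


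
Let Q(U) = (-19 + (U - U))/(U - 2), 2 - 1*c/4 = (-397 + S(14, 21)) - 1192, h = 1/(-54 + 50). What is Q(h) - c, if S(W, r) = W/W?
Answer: -57164/9 ≈ -6351.6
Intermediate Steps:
S(W, r) = 1
h = -1/4 (h = 1/(-4) = -1/4 ≈ -0.25000)
c = 6360 (c = 8 - 4*((-397 + 1) - 1192) = 8 - 4*(-396 - 1192) = 8 - 4*(-1588) = 8 + 6352 = 6360)
Q(U) = -19/(-2 + U) (Q(U) = (-19 + 0)/(-2 + U) = -19/(-2 + U))
Q(h) - c = -19/(-2 - 1/4) - 1*6360 = -19/(-9/4) - 6360 = -19*(-4/9) - 6360 = 76/9 - 6360 = -57164/9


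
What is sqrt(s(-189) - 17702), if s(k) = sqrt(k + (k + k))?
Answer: sqrt(-17702 + 9*I*sqrt(7)) ≈ 0.0895 + 133.05*I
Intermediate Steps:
s(k) = sqrt(3)*sqrt(k) (s(k) = sqrt(k + 2*k) = sqrt(3*k) = sqrt(3)*sqrt(k))
sqrt(s(-189) - 17702) = sqrt(sqrt(3)*sqrt(-189) - 17702) = sqrt(sqrt(3)*(3*I*sqrt(21)) - 17702) = sqrt(9*I*sqrt(7) - 17702) = sqrt(-17702 + 9*I*sqrt(7))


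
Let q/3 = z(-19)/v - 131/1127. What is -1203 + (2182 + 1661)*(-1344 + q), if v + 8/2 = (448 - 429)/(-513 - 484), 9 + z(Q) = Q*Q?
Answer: -3985127793600/645127 ≈ -6.1773e+6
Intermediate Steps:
z(Q) = -9 + Q² (z(Q) = -9 + Q*Q = -9 + Q²)
v = -4007/997 (v = -4 + (448 - 429)/(-513 - 484) = -4 + 19/(-997) = -4 + 19*(-1/997) = -4 - 19/997 = -4007/997 ≈ -4.0191)
q = -1188116415/4515889 (q = 3*((-9 + (-19)²)/(-4007/997) - 131/1127) = 3*((-9 + 361)*(-997/4007) - 131*1/1127) = 3*(352*(-997/4007) - 131/1127) = 3*(-350944/4007 - 131/1127) = 3*(-396038805/4515889) = -1188116415/4515889 ≈ -263.10)
-1203 + (2182 + 1661)*(-1344 + q) = -1203 + (2182 + 1661)*(-1344 - 1188116415/4515889) = -1203 + 3843*(-7257471231/4515889) = -1203 - 3984351705819/645127 = -3985127793600/645127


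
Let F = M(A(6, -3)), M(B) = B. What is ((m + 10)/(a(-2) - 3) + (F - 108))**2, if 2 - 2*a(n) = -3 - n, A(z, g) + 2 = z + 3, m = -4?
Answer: 11025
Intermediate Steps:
A(z, g) = 1 + z (A(z, g) = -2 + (z + 3) = -2 + (3 + z) = 1 + z)
a(n) = 5/2 + n/2 (a(n) = 1 - (-3 - n)/2 = 1 + (3/2 + n/2) = 5/2 + n/2)
F = 7 (F = 1 + 6 = 7)
((m + 10)/(a(-2) - 3) + (F - 108))**2 = ((-4 + 10)/((5/2 + (1/2)*(-2)) - 3) + (7 - 108))**2 = (6/((5/2 - 1) - 3) - 101)**2 = (6/(3/2 - 3) - 101)**2 = (6/(-3/2) - 101)**2 = (-2/3*6 - 101)**2 = (-4 - 101)**2 = (-105)**2 = 11025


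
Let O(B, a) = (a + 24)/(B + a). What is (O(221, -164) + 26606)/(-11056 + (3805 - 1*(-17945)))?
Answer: 758201/304779 ≈ 2.4877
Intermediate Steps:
O(B, a) = (24 + a)/(B + a)
(O(221, -164) + 26606)/(-11056 + (3805 - 1*(-17945))) = ((24 - 164)/(221 - 164) + 26606)/(-11056 + (3805 - 1*(-17945))) = (-140/57 + 26606)/(-11056 + (3805 + 17945)) = ((1/57)*(-140) + 26606)/(-11056 + 21750) = (-140/57 + 26606)/10694 = (1516402/57)*(1/10694) = 758201/304779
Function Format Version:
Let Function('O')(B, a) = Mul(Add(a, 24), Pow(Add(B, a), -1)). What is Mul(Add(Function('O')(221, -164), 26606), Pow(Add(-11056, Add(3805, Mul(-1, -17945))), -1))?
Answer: Rational(758201, 304779) ≈ 2.4877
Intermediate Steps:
Function('O')(B, a) = Mul(Pow(Add(B, a), -1), Add(24, a)) (Function('O')(B, a) = Mul(Add(24, a), Pow(Add(B, a), -1)) = Mul(Pow(Add(B, a), -1), Add(24, a)))
Mul(Add(Function('O')(221, -164), 26606), Pow(Add(-11056, Add(3805, Mul(-1, -17945))), -1)) = Mul(Add(Mul(Pow(Add(221, -164), -1), Add(24, -164)), 26606), Pow(Add(-11056, Add(3805, Mul(-1, -17945))), -1)) = Mul(Add(Mul(Pow(57, -1), -140), 26606), Pow(Add(-11056, Add(3805, 17945)), -1)) = Mul(Add(Mul(Rational(1, 57), -140), 26606), Pow(Add(-11056, 21750), -1)) = Mul(Add(Rational(-140, 57), 26606), Pow(10694, -1)) = Mul(Rational(1516402, 57), Rational(1, 10694)) = Rational(758201, 304779)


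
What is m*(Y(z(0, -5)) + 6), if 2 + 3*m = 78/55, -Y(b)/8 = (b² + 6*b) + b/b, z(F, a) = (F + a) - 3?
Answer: 832/33 ≈ 25.212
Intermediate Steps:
z(F, a) = -3 + F + a
Y(b) = -8 - 48*b - 8*b² (Y(b) = -8*((b² + 6*b) + b/b) = -8*((b² + 6*b) + 1) = -8*(1 + b² + 6*b) = -8 - 48*b - 8*b²)
m = -32/165 (m = -⅔ + (78/55)/3 = -⅔ + (78*(1/55))/3 = -⅔ + (⅓)*(78/55) = -⅔ + 26/55 = -32/165 ≈ -0.19394)
m*(Y(z(0, -5)) + 6) = -32*((-8 - 48*(-3 + 0 - 5) - 8*(-3 + 0 - 5)²) + 6)/165 = -32*((-8 - 48*(-8) - 8*(-8)²) + 6)/165 = -32*((-8 + 384 - 8*64) + 6)/165 = -32*((-8 + 384 - 512) + 6)/165 = -32*(-136 + 6)/165 = -32/165*(-130) = 832/33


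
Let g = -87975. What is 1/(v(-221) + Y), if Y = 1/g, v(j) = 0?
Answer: -87975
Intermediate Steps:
Y = -1/87975 (Y = 1/(-87975) = -1/87975 ≈ -1.1367e-5)
1/(v(-221) + Y) = 1/(0 - 1/87975) = 1/(-1/87975) = -87975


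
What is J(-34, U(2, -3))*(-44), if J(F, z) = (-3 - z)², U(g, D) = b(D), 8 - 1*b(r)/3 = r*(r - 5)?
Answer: -89100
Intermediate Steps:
b(r) = 24 - 3*r*(-5 + r) (b(r) = 24 - 3*r*(r - 5) = 24 - 3*r*(-5 + r))
U(g, D) = 24 - 3*D² + 15*D
J(-34, U(2, -3))*(-44) = (3 + (24 - 3*(-3)² + 15*(-3)))²*(-44) = (3 + (24 - 3*9 - 45))²*(-44) = (3 + (24 - 27 - 45))²*(-44) = (3 - 48)²*(-44) = (-45)²*(-44) = 2025*(-44) = -89100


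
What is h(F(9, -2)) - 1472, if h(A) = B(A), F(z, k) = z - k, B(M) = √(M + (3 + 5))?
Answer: -1472 + √19 ≈ -1467.6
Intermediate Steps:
B(M) = √(8 + M) (B(M) = √(M + 8) = √(8 + M))
h(A) = √(8 + A)
h(F(9, -2)) - 1472 = √(8 + (9 - 1*(-2))) - 1472 = √(8 + (9 + 2)) - 1472 = √(8 + 11) - 1472 = √19 - 1472 = -1472 + √19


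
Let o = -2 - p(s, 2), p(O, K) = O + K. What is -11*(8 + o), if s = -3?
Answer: -77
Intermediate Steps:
p(O, K) = K + O
o = -1 (o = -2 - (2 - 3) = -2 - 1*(-1) = -2 + 1 = -1)
-11*(8 + o) = -11*(8 - 1) = -11*7 = -77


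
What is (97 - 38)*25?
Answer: 1475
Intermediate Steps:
(97 - 38)*25 = 59*25 = 1475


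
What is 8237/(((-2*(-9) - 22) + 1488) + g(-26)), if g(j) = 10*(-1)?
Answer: 8237/1474 ≈ 5.5882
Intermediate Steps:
g(j) = -10
8237/(((-2*(-9) - 22) + 1488) + g(-26)) = 8237/(((-2*(-9) - 22) + 1488) - 10) = 8237/(((18 - 22) + 1488) - 10) = 8237/((-4 + 1488) - 10) = 8237/(1484 - 10) = 8237/1474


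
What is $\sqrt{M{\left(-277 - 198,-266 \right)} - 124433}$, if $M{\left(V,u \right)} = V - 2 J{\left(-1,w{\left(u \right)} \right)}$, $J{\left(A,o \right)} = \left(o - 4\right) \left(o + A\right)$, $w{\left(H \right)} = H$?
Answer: $4 i \sqrt{16818} \approx 518.74 i$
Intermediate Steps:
$J{\left(A,o \right)} = \left(-4 + o\right) \left(A + o\right)$
$M{\left(V,u \right)} = -8 + V - 2 u^{2} + 10 u$ ($M{\left(V,u \right)} = V - 2 \left(u^{2} - -4 - 4 u - u\right) = V - 2 \left(u^{2} + 4 - 4 u - u\right) = V - 2 \left(4 + u^{2} - 5 u\right) = V - \left(8 - 10 u + 2 u^{2}\right) = -8 + V - 2 u^{2} + 10 u$)
$\sqrt{M{\left(-277 - 198,-266 \right)} - 124433} = \sqrt{\left(-8 - 475 - 2 \left(-266\right)^{2} + 10 \left(-266\right)\right) - 124433} = \sqrt{\left(-8 - 475 - 141512 - 2660\right) - 124433} = \sqrt{-144655 - 124433} = \sqrt{-269088} = 4 i \sqrt{16818}$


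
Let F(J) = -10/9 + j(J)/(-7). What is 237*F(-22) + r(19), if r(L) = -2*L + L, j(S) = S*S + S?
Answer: -47773/3 ≈ -15924.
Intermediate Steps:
j(S) = S + S² (j(S) = S² + S = S + S²)
F(J) = -10/9 - J*(1 + J)/7 (F(J) = -10/9 + (J*(1 + J))/(-7) = -10*⅑ + (J*(1 + J))*(-⅐) = -10/9 - J*(1 + J)/7)
r(L) = -L
237*F(-22) + r(19) = 237*(-10/9 - ⅐*(-22)*(1 - 22)) - 1*19 = 237*(-10/9 - ⅐*(-22)*(-21)) - 19 = 237*(-10/9 - 66) - 19 = 237*(-604/9) - 19 = -47716/3 - 19 = -47773/3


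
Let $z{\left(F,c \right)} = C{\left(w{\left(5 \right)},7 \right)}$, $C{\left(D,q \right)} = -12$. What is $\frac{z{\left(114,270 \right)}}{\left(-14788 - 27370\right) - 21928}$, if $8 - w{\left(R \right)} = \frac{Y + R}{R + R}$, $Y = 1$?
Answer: $\frac{2}{10681} \approx 0.00018725$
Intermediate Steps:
$w{\left(R \right)} = 8 - \frac{1 + R}{2 R}$ ($w{\left(R \right)} = 8 - \frac{1 + R}{R + R} = 8 - \frac{1 + R}{2 R}$)
$z{\left(F,c \right)} = -12$
$\frac{z{\left(114,270 \right)}}{\left(-14788 - 27370\right) - 21928} = - \frac{12}{\left(-14788 - 27370\right) - 21928} = - \frac{12}{-42158 - 21928} = - \frac{12}{-64086} = \left(-12\right) \left(- \frac{1}{64086}\right) = \frac{2}{10681}$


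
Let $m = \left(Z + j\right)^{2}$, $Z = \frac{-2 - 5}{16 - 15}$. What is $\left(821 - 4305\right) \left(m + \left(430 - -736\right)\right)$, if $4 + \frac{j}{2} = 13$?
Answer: $-4483908$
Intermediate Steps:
$j = 18$ ($j = -8 + 2 \cdot 13 = -8 + 26 = 18$)
$Z = -7$ ($Z = - \frac{7}{1} = \left(-7\right) 1 = -7$)
$m = 121$ ($m = \left(-7 + 18\right)^{2} = 11^{2} = 121$)
$\left(821 - 4305\right) \left(m + \left(430 - -736\right)\right) = \left(821 - 4305\right) \left(121 + \left(430 - -736\right)\right) = - 3484 \left(121 + \left(430 + 736\right)\right) = - 3484 \left(121 + 1166\right) = \left(-3484\right) 1287 = -4483908$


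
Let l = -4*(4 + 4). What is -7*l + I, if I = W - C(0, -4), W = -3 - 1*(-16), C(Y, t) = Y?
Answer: 237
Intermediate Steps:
l = -32 (l = -4*8 = -32)
W = 13 (W = -3 + 16 = 13)
I = 13 (I = 13 - 1*0 = 13 + 0 = 13)
-7*l + I = -7*(-32) + 13 = 224 + 13 = 237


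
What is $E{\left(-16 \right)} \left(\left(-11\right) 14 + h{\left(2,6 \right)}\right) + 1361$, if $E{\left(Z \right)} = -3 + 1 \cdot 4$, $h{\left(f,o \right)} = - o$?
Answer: $1201$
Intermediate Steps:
$E{\left(Z \right)} = 1$ ($E{\left(Z \right)} = -3 + 4 = 1$)
$E{\left(-16 \right)} \left(\left(-11\right) 14 + h{\left(2,6 \right)}\right) + 1361 = 1 \left(\left(-11\right) 14 - 6\right) + 1361 = 1 \left(-154 - 6\right) + 1361 = 1 \left(-160\right) + 1361 = -160 + 1361 = 1201$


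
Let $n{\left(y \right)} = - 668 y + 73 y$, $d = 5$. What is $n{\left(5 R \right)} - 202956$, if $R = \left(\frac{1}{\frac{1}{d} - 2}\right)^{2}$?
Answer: $- \frac{16513811}{81} \approx -2.0387 \cdot 10^{5}$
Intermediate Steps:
$R = \frac{25}{81}$ ($R = \left(\frac{1}{\frac{1}{5} - 2}\right)^{2} = \left(\frac{1}{- \frac{9}{5}}\right)^{2} = \left(- \frac{5}{9}\right)^{2} = \frac{25}{81} \approx 0.30864$)
$n{\left(y \right)} = - 595 y$
$n{\left(5 R \right)} - 202956 = - 595 \cdot 5 \cdot \frac{25}{81} - 202956 = \left(-595\right) \frac{125}{81} - 202956 = - \frac{74375}{81} - 202956 = - \frac{16513811}{81}$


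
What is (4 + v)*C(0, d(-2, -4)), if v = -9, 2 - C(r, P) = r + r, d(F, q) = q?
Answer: -10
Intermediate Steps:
C(r, P) = 2 - 2*r (C(r, P) = 2 - (r + r) = 2 - 2*r)
(4 + v)*C(0, d(-2, -4)) = (4 - 9)*(2 - 2*0) = -5*(2 + 0) = -5*2 = -10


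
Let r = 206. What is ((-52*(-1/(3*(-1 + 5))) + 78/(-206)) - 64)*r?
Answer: -37108/3 ≈ -12369.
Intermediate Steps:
((-52*(-1/(3*(-1 + 5))) + 78/(-206)) - 64)*r = ((-52*(-1/(3*(-1 + 5))) + 78/(-206)) - 64)*206 = ((-52/((-3*4)) + 78*(-1/206)) - 64)*206 = ((-52/(-12) - 39/103) - 64)*206 = ((-52*(-1/12) - 39/103) - 64)*206 = ((13/3 - 39/103) - 64)*206 = (1222/309 - 64)*206 = -18554/309*206 = -37108/3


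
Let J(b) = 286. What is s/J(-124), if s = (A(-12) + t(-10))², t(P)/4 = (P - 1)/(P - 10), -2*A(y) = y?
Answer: 1681/7150 ≈ 0.23510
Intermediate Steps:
A(y) = -y/2
t(P) = 4*(-1 + P)/(-10 + P) (t(P) = 4*((P - 1)/(P - 10)) = 4*((-1 + P)/(-10 + P)) = 4*(-1 + P)/(-10 + P))
s = 1681/25 (s = (-½*(-12) + 4*(-1 - 10)/(-10 - 10))² = (6 + 4*(-11)/(-20))² = (6 + 4*(-1/20)*(-11))² = (6 + 11/5)² = (41/5)² = 1681/25 ≈ 67.240)
s/J(-124) = (1681/25)/286 = (1681/25)*(1/286) = 1681/7150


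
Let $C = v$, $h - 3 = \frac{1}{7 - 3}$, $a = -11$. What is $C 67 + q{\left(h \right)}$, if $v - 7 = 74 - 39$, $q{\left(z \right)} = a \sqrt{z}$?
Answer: $2814 - \frac{11 \sqrt{13}}{2} \approx 2794.2$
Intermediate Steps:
$h = \frac{13}{4}$ ($h = 3 + \frac{1}{7 - 3} = 3 + \frac{1}{4} = \frac{13}{4} \approx 3.25$)
$q{\left(z \right)} = - 11 \sqrt{z}$
$v = 42$ ($v = 7 + \left(74 - 39\right) = 7 + 35 = 42$)
$C = 42$
$C 67 + q{\left(h \right)} = 42 \cdot 67 - 11 \sqrt{\frac{13}{4}} = 2814 - 11 \frac{\sqrt{13}}{2} = 2814 - \frac{11 \sqrt{13}}{2}$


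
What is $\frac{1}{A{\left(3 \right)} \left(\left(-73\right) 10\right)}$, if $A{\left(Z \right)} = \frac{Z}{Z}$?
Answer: $- \frac{1}{730} \approx -0.0013699$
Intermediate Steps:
$A{\left(Z \right)} = 1$
$\frac{1}{A{\left(3 \right)} \left(\left(-73\right) 10\right)} = \frac{1}{1 \left(\left(-73\right) 10\right)} = \frac{1}{1 \left(-730\right)} = \frac{1}{-730} = - \frac{1}{730}$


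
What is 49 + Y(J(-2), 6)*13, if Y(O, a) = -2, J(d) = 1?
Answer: 23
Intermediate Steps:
49 + Y(J(-2), 6)*13 = 49 - 2*13 = 49 - 26 = 23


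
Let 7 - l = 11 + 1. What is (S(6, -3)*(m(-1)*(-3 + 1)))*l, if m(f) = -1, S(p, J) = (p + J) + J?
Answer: 0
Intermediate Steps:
S(p, J) = p + 2*J (S(p, J) = (J + p) + J = p + 2*J)
l = -5 (l = 7 - (11 + 1) = 7 - 1*12 = 7 - 12 = -5)
(S(6, -3)*(m(-1)*(-3 + 1)))*l = ((6 + 2*(-3))*(-(-3 + 1)))*(-5) = ((6 - 6)*(-1*(-2)))*(-5) = (0*2)*(-5) = 0*(-5) = 0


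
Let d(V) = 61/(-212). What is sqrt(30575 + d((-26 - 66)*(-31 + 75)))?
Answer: sqrt(343537467)/106 ≈ 174.86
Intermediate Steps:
d(V) = -61/212 (d(V) = 61*(-1/212) = -61/212)
sqrt(30575 + d((-26 - 66)*(-31 + 75))) = sqrt(30575 - 61/212) = sqrt(6481839/212) = sqrt(343537467)/106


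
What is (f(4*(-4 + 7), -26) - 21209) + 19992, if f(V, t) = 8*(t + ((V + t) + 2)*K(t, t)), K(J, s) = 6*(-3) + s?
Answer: 2799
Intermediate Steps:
K(J, s) = -18 + s
f(V, t) = 8*t + 8*(-18 + t)*(2 + V + t) (f(V, t) = 8*(t + ((V + t) + 2)*(-18 + t)) = 8*(t + (2 + V + t)*(-18 + t)) = 8*(t + (-18 + t)*(2 + V + t)) = 8*t + 8*(-18 + t)*(2 + V + t))
(f(4*(-4 + 7), -26) - 21209) + 19992 = ((-288 + 24*(-26) + 8*(4*(-4 + 7))*(-18 - 26) + 8*(-26)*(-18 - 26)) - 21209) + 19992 = ((-288 - 624 + 8*(4*3)*(-44) + 8*(-26)*(-44)) - 21209) + 19992 = ((-288 - 624 + 8*12*(-44) + 9152) - 21209) + 19992 = ((-288 - 624 - 4224 + 9152) - 21209) + 19992 = (4016 - 21209) + 19992 = -17193 + 19992 = 2799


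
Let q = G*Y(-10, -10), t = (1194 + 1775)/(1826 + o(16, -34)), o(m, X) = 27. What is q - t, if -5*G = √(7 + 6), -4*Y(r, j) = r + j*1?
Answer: -2969/1853 - √13 ≈ -5.2078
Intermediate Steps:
Y(r, j) = -j/4 - r/4 (Y(r, j) = -(r + j*1)/4 = -(r + j)/4 = -(j + r)/4 = -j/4 - r/4)
G = -√13/5 (G = -√(7 + 6)/5 = -√13/5 ≈ -0.72111)
t = 2969/1853 (t = (1194 + 1775)/(1826 + 27) = 2969/1853 ≈ 1.6023)
q = -√13 (q = (-√13/5)*(-¼*(-10) - ¼*(-10)) = (-√13/5)*(5/2 + 5/2) = -√13/5*5 = -√13 ≈ -3.6056)
q - t = -√13 - 1*2969/1853 = -√13 - 2969/1853 = -2969/1853 - √13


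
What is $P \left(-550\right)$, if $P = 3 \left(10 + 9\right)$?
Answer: $-31350$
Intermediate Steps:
$P = 57$ ($P = 3 \cdot 19 = 57$)
$P \left(-550\right) = 57 \left(-550\right) = -31350$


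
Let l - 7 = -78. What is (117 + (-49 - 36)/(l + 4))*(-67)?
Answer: -7924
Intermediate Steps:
l = -71 (l = 7 - 78 = -71)
(117 + (-49 - 36)/(l + 4))*(-67) = (117 + (-49 - 36)/(-71 + 4))*(-67) = (117 - 85/(-67))*(-67) = (117 - 85*(-1/67))*(-67) = (117 + 85/67)*(-67) = (7924/67)*(-67) = -7924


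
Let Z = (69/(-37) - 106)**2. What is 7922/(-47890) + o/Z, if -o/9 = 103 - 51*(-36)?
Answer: -635147211796/381397899545 ≈ -1.6653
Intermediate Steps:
Z = 15928081/1369 (Z = (69*(-1/37) - 106)**2 = (-69/37 - 106)**2 = (-3991/37)**2 = 15928081/1369 ≈ 11635.)
o = -17451 (o = -9*(103 - 51*(-36)) = -9*(103 + 1836) = -9*1939 = -17451)
7922/(-47890) + o/Z = 7922/(-47890) - 17451/15928081/1369 = 7922*(-1/47890) - 17451*1369/15928081 = -3961/23945 - 23890419/15928081 = -635147211796/381397899545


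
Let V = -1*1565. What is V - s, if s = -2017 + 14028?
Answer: -13576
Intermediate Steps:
s = 12011
V = -1565
V - s = -1565 - 1*12011 = -1565 - 12011 = -13576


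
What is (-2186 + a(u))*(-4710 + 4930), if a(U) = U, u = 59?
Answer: -467940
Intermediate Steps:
(-2186 + a(u))*(-4710 + 4930) = (-2186 + 59)*(-4710 + 4930) = -2127*220 = -467940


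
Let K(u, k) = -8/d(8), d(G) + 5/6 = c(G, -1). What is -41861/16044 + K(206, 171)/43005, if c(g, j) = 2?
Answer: -600114107/229990740 ≈ -2.6093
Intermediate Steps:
d(G) = 7/6 (d(G) = -⅚ + 2 = 7/6)
K(u, k) = -48/7 (K(u, k) = -8/7/6 = -8*6/7 = -48/7)
-41861/16044 + K(206, 171)/43005 = -41861/16044 - 48/7/43005 = -41861*1/16044 - 48/7*1/43005 = -41861/16044 - 16/100345 = -600114107/229990740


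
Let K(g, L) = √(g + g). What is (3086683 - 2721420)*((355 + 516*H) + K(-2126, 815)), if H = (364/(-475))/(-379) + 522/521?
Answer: 29909368618991477/93793025 + 730526*I*√1063 ≈ 3.1889e+8 + 2.3818e+7*I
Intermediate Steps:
H = 94162694/93793025 (H = (364*(-1/475))*(-1/379) + 522*(1/521) = -364/475*(-1/379) + 522/521 = 364/180025 + 522/521 = 94162694/93793025 ≈ 1.0039)
K(g, L) = √2*√g (K(g, L) = √(2*g) = √2*√g)
(3086683 - 2721420)*((355 + 516*H) + K(-2126, 815)) = (3086683 - 2721420)*((355 + 516*(94162694/93793025)) + √2*√(-2126)) = 365263*((355 + 48587950104/93793025) + √2*(I*√2126)) = 365263*(81884473979/93793025 + 2*I*√1063) = 29909368618991477/93793025 + 730526*I*√1063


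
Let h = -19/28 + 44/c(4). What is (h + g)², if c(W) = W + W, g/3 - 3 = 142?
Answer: 151659225/784 ≈ 1.9344e+5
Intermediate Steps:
g = 435 (g = 9 + 3*142 = 9 + 426 = 435)
c(W) = 2*W
h = 135/28 (h = -19/28 + 44/((2*4)) = -19*1/28 + 44/8 = -19/28 + 44*(⅛) = -19/28 + 11/2 = 135/28 ≈ 4.8214)
(h + g)² = (135/28 + 435)² = (12315/28)² = 151659225/784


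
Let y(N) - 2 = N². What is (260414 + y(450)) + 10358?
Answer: 473274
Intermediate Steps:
y(N) = 2 + N²
(260414 + y(450)) + 10358 = (260414 + (2 + 450²)) + 10358 = (260414 + (2 + 202500)) + 10358 = (260414 + 202502) + 10358 = 462916 + 10358 = 473274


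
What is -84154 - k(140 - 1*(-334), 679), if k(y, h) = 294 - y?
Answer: -83974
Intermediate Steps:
-84154 - k(140 - 1*(-334), 679) = -84154 - (294 - (140 - 1*(-334))) = -84154 - (294 - (140 + 334)) = -84154 - (294 - 1*474) = -84154 - (294 - 474) = -84154 - 1*(-180) = -84154 + 180 = -83974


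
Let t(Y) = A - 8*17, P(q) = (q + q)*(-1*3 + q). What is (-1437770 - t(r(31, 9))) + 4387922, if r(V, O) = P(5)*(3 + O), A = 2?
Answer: 2950286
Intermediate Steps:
P(q) = 2*q*(-3 + q) (P(q) = (2*q)*(-3 + q) = 2*q*(-3 + q))
r(V, O) = 60 + 20*O (r(V, O) = (2*5*(-3 + 5))*(3 + O) = (2*5*2)*(3 + O) = 20*(3 + O) = 60 + 20*O)
t(Y) = -134 (t(Y) = 2 - 8*17 = 2 - 136 = -134)
(-1437770 - t(r(31, 9))) + 4387922 = (-1437770 - 1*(-134)) + 4387922 = (-1437770 + 134) + 4387922 = -1437636 + 4387922 = 2950286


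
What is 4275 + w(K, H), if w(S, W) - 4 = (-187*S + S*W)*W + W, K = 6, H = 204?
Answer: 25291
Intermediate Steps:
w(S, W) = 4 + W + W*(-187*S + S*W) (w(S, W) = 4 + ((-187*S + S*W)*W + W) = 4 + (W*(-187*S + S*W) + W) = 4 + (W + W*(-187*S + S*W)) = 4 + W + W*(-187*S + S*W))
4275 + w(K, H) = 4275 + (4 + 204 + 6*204² - 187*6*204) = 4275 + (4 + 204 + 6*41616 - 228888) = 4275 + (4 + 204 + 249696 - 228888) = 4275 + 21016 = 25291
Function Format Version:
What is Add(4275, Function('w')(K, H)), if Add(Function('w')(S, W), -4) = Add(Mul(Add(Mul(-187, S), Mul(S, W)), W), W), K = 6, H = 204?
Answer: 25291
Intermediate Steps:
Function('w')(S, W) = Add(4, W, Mul(W, Add(Mul(-187, S), Mul(S, W)))) (Function('w')(S, W) = Add(4, Add(Mul(Add(Mul(-187, S), Mul(S, W)), W), W)) = Add(4, Add(Mul(W, Add(Mul(-187, S), Mul(S, W))), W)) = Add(4, Add(W, Mul(W, Add(Mul(-187, S), Mul(S, W))))) = Add(4, W, Mul(W, Add(Mul(-187, S), Mul(S, W)))))
Add(4275, Function('w')(K, H)) = Add(4275, Add(4, 204, Mul(6, Pow(204, 2)), Mul(-187, 6, 204))) = Add(4275, Add(4, 204, Mul(6, 41616), -228888)) = Add(4275, Add(4, 204, 249696, -228888)) = Add(4275, 21016) = 25291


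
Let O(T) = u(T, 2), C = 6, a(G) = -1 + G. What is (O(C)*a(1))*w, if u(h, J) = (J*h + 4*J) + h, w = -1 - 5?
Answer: 0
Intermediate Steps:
w = -6
u(h, J) = h + 4*J + J*h (u(h, J) = (4*J + J*h) + h = h + 4*J + J*h)
O(T) = 8 + 3*T (O(T) = T + 4*2 + 2*T = T + 8 + 2*T = 8 + 3*T)
(O(C)*a(1))*w = ((8 + 3*6)*(-1 + 1))*(-6) = ((8 + 18)*0)*(-6) = (26*0)*(-6) = 0*(-6) = 0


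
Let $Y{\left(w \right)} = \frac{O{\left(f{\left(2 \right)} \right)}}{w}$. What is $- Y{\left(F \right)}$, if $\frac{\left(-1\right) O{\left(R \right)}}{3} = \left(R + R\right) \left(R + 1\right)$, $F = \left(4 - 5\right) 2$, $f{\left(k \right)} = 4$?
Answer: $-60$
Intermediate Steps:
$F = -2$ ($F = \left(-1\right) 2 = -2$)
$O{\left(R \right)} = - 6 R \left(1 + R\right)$ ($O{\left(R \right)} = - 3 \left(R + R\right) \left(R + 1\right) = - 3 \cdot 2 R \left(1 + R\right) = - 6 R \left(1 + R\right)$)
$Y{\left(w \right)} = - \frac{120}{w}$ ($Y{\left(w \right)} = \frac{\left(-6\right) 4 \left(1 + 4\right)}{w} = \frac{\left(-6\right) 4 \cdot 5}{w} = - \frac{120}{w}$)
$- Y{\left(F \right)} = - \frac{-120}{-2} = - \frac{\left(-120\right) \left(-1\right)}{2} = \left(-1\right) 60 = -60$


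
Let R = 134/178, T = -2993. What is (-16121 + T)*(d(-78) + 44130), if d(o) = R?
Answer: -75072853618/89 ≈ -8.4351e+8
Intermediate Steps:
R = 67/89 (R = 134*(1/178) = 67/89 ≈ 0.75281)
d(o) = 67/89
(-16121 + T)*(d(-78) + 44130) = (-16121 - 2993)*(67/89 + 44130) = -19114*3927637/89 = -75072853618/89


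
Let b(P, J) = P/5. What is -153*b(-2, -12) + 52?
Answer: 566/5 ≈ 113.20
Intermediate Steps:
b(P, J) = P/5 (b(P, J) = P*(⅕) = P/5)
-153*b(-2, -12) + 52 = -153*(-2)/5 + 52 = -153*(-⅖) + 52 = 306/5 + 52 = 566/5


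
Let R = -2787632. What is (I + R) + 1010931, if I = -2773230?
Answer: -4549931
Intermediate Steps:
(I + R) + 1010931 = (-2773230 - 2787632) + 1010931 = -5560862 + 1010931 = -4549931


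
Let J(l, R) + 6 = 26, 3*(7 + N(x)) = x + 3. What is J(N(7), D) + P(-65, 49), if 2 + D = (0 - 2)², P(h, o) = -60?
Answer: -40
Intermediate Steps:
N(x) = -6 + x/3 (N(x) = -7 + (x + 3)/3 = -7 + (3 + x)/3 = -7 + (1 + x/3) = -6 + x/3)
D = 2 (D = -2 + (0 - 2)² = -2 + (-2)² = -2 + 4 = 2)
J(l, R) = 20 (J(l, R) = -6 + 26 = 20)
J(N(7), D) + P(-65, 49) = 20 - 60 = -40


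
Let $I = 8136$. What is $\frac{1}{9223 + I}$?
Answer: $\frac{1}{17359} \approx 5.7607 \cdot 10^{-5}$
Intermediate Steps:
$\frac{1}{9223 + I} = \frac{1}{9223 + 8136} = \frac{1}{17359}$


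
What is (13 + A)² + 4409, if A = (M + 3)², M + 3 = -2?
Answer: 4698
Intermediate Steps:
M = -5 (M = -3 - 2 = -5)
A = 4 (A = (-5 + 3)² = (-2)² = 4)
(13 + A)² + 4409 = (13 + 4)² + 4409 = 17² + 4409 = 289 + 4409 = 4698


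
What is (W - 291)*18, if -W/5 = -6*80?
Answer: 37962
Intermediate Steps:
W = 2400 (W = -(-30)*80 = -5*(-480) = 2400)
(W - 291)*18 = (2400 - 291)*18 = 2109*18 = 37962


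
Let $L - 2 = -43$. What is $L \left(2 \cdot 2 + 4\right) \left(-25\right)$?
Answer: $8200$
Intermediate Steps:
$L = -41$ ($L = 2 - 43 = -41$)
$L \left(2 \cdot 2 + 4\right) \left(-25\right) = - 41 \left(2 \cdot 2 + 4\right) \left(-25\right) = - 41 \left(4 + 4\right) \left(-25\right) = \left(-41\right) 8 \left(-25\right) = \left(-328\right) \left(-25\right) = 8200$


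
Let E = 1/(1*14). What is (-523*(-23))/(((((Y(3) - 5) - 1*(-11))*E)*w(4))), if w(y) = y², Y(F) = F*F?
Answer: 84203/120 ≈ 701.69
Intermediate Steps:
Y(F) = F²
E = 1/14 (E = 1*(1/14) = 1/14 ≈ 0.071429)
(-523*(-23))/(((((Y(3) - 5) - 1*(-11))*E)*w(4))) = (-523*(-23))/(((((3² - 5) - 1*(-11))*(1/14))*4²)) = 12029/(((((9 - 5) + 11)*(1/14))*16)) = 12029/((((4 + 11)*(1/14))*16)) = 12029/(((15*(1/14))*16)) = 12029/(((15/14)*16)) = 12029/(120/7) = 12029*(7/120) = 84203/120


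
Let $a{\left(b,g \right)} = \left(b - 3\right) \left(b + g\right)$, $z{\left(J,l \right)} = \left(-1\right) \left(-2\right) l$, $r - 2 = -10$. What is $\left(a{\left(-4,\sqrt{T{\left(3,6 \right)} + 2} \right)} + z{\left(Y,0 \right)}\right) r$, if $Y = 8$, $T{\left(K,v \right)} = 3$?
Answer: $-224 + 56 \sqrt{5} \approx -98.78$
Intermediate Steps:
$r = -8$ ($r = 2 - 10 = -8$)
$z{\left(J,l \right)} = 2 l$
$a{\left(b,g \right)} = \left(-3 + b\right) \left(b + g\right)$
$\left(a{\left(-4,\sqrt{T{\left(3,6 \right)} + 2} \right)} + z{\left(Y,0 \right)}\right) r = \left(\left(\left(-4\right)^{2} - -12 - 3 \sqrt{3 + 2} - 4 \sqrt{3 + 2}\right) + 2 \cdot 0\right) \left(-8\right) = \left(\left(16 + 12 - 3 \sqrt{5} - 4 \sqrt{5}\right) + 0\right) \left(-8\right) = \left(\left(28 - 7 \sqrt{5}\right) + 0\right) \left(-8\right) = \left(28 - 7 \sqrt{5}\right) \left(-8\right) = -224 + 56 \sqrt{5}$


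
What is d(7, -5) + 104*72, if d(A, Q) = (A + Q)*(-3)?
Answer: 7482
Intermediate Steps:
d(A, Q) = -3*A - 3*Q
d(7, -5) + 104*72 = (-3*7 - 3*(-5)) + 104*72 = (-21 + 15) + 7488 = -6 + 7488 = 7482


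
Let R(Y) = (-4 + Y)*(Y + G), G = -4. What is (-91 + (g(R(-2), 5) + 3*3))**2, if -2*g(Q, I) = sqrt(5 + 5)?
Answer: (164 + sqrt(10))**2/4 ≈ 6985.8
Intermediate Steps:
R(Y) = (-4 + Y)**2 (R(Y) = (-4 + Y)*(Y - 4) = (-4 + Y)*(-4 + Y) = (-4 + Y)**2)
g(Q, I) = -sqrt(10)/2 (g(Q, I) = -sqrt(5 + 5)/2 = -sqrt(10)/2)
(-91 + (g(R(-2), 5) + 3*3))**2 = (-91 + (-sqrt(10)/2 + 3*3))**2 = (-91 + (-sqrt(10)/2 + 9))**2 = (-91 + (9 - sqrt(10)/2))**2 = (-82 - sqrt(10)/2)**2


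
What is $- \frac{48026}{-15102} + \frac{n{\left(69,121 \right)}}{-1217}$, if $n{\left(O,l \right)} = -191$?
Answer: $\frac{30666062}{9189567} \approx 3.3371$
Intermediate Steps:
$- \frac{48026}{-15102} + \frac{n{\left(69,121 \right)}}{-1217} = - \frac{48026}{-15102} - \frac{191}{-1217} = \left(-48026\right) \left(- \frac{1}{15102}\right) - - \frac{191}{1217} = \frac{24013}{7551} + \frac{191}{1217} = \frac{30666062}{9189567}$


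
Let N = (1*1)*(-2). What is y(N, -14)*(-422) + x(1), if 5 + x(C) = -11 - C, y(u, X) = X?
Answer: 5891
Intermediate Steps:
N = -2 (N = 1*(-2) = -2)
x(C) = -16 - C (x(C) = -5 + (-11 - C) = -16 - C)
y(N, -14)*(-422) + x(1) = -14*(-422) + (-16 - 1*1) = 5908 + (-16 - 1) = 5908 - 17 = 5891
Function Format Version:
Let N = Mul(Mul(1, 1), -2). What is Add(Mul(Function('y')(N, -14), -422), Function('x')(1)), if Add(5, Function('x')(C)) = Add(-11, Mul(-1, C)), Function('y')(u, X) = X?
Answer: 5891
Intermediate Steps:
N = -2 (N = Mul(1, -2) = -2)
Function('x')(C) = Add(-16, Mul(-1, C)) (Function('x')(C) = Add(-5, Add(-11, Mul(-1, C))) = Add(-16, Mul(-1, C)))
Add(Mul(Function('y')(N, -14), -422), Function('x')(1)) = Add(Mul(-14, -422), Add(-16, Mul(-1, 1))) = Add(5908, Add(-16, -1)) = Add(5908, -17) = 5891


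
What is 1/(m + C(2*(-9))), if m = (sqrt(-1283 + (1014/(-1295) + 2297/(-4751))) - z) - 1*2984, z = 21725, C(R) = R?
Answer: -152133980215/3761824830283669 - 2*I*sqrt(12153594906210345)/3761824830283669 ≈ -4.0442e-5 - 5.8612e-8*I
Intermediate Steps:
m = -24709 + 2*I*sqrt(12153594906210345)/6152545 (m = (sqrt(-1283 + (1014/(-1295) + 2297/(-4751))) - 1*21725) - 1*2984 = (sqrt(-1283 + (1014*(-1/1295) + 2297*(-1/4751))) - 21725) - 2984 = (sqrt(-1283 + (-1014/1295 - 2297/4751)) - 21725) - 2984 = (sqrt(-1283 - 7792129/6152545) - 21725) - 2984 = (sqrt(-7901507364/6152545) - 21725) - 2984 = (2*I*sqrt(12153594906210345)/6152545 - 21725) - 2984 = (-21725 + 2*I*sqrt(12153594906210345)/6152545) - 2984 = -24709 + 2*I*sqrt(12153594906210345)/6152545 ≈ -24709.0 + 35.837*I)
1/(m + C(2*(-9))) = 1/((-24709 + 2*I*sqrt(12153594906210345)/6152545) + 2*(-9)) = 1/((-24709 + 2*I*sqrt(12153594906210345)/6152545) - 18) = 1/(-24727 + 2*I*sqrt(12153594906210345)/6152545)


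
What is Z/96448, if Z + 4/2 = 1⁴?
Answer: -1/96448 ≈ -1.0368e-5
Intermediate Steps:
Z = -1 (Z = -2 + 1⁴ = -2 + 1 = -1)
Z/96448 = -1/96448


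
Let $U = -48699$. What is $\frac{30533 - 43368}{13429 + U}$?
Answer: $\frac{2567}{7054} \approx 0.36391$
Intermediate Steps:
$\frac{30533 - 43368}{13429 + U} = \frac{30533 - 43368}{13429 - 48699} = - \frac{12835}{-35270} = \left(-12835\right) \left(- \frac{1}{35270}\right) = \frac{2567}{7054}$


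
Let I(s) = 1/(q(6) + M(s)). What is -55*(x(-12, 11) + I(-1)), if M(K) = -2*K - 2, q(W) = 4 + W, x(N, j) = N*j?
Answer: 14509/2 ≈ 7254.5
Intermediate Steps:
M(K) = -2 - 2*K
I(s) = 1/(8 - 2*s) (I(s) = 1/((4 + 6) + (-2 - 2*s)) = 1/(10 + (-2 - 2*s)) = 1/(8 - 2*s))
-55*(x(-12, 11) + I(-1)) = -55*(-12*11 - 1/(-8 + 2*(-1))) = -55*(-132 - 1/(-8 - 2)) = -55*(-132 - 1/(-10)) = -55*(-132 - 1*(-1/10)) = -55*(-132 + 1/10) = -55*(-1319/10) = 14509/2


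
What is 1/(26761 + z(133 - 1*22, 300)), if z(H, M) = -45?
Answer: 1/26716 ≈ 3.7431e-5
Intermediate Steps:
1/(26761 + z(133 - 1*22, 300)) = 1/(26761 - 45) = 1/26716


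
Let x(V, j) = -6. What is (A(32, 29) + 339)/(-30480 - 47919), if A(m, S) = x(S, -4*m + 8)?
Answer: -37/8711 ≈ -0.0042475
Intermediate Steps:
A(m, S) = -6
(A(32, 29) + 339)/(-30480 - 47919) = (-6 + 339)/(-30480 - 47919) = 333/(-78399) = 333*(-1/78399) = -37/8711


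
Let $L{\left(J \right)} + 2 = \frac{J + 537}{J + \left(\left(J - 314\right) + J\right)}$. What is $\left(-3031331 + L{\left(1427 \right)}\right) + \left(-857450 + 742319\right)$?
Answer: $- \frac{12482020724}{3967} \approx -3.1465 \cdot 10^{6}$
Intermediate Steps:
$L{\left(J \right)} = -2 + \frac{537 + J}{-314 + 3 J}$ ($L{\left(J \right)} = -2 + \frac{J + 537}{J + \left(\left(J - 314\right) + J\right)} = -2 + \frac{537 + J}{J + \left(\left(-314 + J\right) + J\right)} = -2 + \frac{537 + J}{J + \left(-314 + 2 J\right)} = -2 + \frac{537 + J}{-314 + 3 J}$)
$\left(-3031331 + L{\left(1427 \right)}\right) + \left(-857450 + 742319\right) = \left(-3031331 + \frac{5 \left(233 - 1427\right)}{-314 + 3 \cdot 1427}\right) + \left(-857450 + 742319\right) = \left(-3031331 + \frac{5 \left(233 - 1427\right)}{-314 + 4281}\right) - 115131 = \left(-3031331 + 5 \cdot \frac{1}{3967} \left(-1194\right)\right) - 115131 = \left(-3031331 - \frac{5970}{3967}\right) - 115131 = - \frac{12025296047}{3967} - 115131 = - \frac{12482020724}{3967}$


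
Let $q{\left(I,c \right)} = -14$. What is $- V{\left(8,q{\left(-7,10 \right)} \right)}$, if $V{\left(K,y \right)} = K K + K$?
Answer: $-72$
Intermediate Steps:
$V{\left(K,y \right)} = K + K^{2}$ ($V{\left(K,y \right)} = K^{2} + K = K + K^{2}$)
$- V{\left(8,q{\left(-7,10 \right)} \right)} = - 8 \left(1 + 8\right) = - 8 \cdot 9 = \left(-1\right) 72 = -72$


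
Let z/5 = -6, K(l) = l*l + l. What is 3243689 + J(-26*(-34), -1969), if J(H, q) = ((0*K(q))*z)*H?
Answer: 3243689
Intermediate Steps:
K(l) = l + l² (K(l) = l² + l = l + l²)
z = -30 (z = 5*(-6) = -30)
J(H, q) = 0 (J(H, q) = ((0*(q*(1 + q)))*(-30))*H = (0*(-30))*H = 0*H = 0)
3243689 + J(-26*(-34), -1969) = 3243689 + 0 = 3243689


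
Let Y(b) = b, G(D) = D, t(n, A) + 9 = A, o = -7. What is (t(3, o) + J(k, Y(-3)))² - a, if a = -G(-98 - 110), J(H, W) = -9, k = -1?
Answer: 417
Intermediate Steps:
t(n, A) = -9 + A
a = 208 (a = -(-98 - 110) = -1*(-208) = 208)
(t(3, o) + J(k, Y(-3)))² - a = ((-9 - 7) - 9)² - 1*208 = (-16 - 9)² - 208 = (-25)² - 208 = 625 - 208 = 417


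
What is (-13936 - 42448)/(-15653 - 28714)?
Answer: 56384/44367 ≈ 1.2709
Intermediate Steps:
(-13936 - 42448)/(-15653 - 28714) = -56384/(-44367) = -56384*(-1/44367) = 56384/44367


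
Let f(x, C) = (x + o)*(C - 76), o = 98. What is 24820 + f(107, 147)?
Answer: 39375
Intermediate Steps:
f(x, C) = (-76 + C)*(98 + x) (f(x, C) = (x + 98)*(C - 76) = (98 + x)*(-76 + C) = (-76 + C)*(98 + x))
24820 + f(107, 147) = 24820 + (-7448 - 76*107 + 98*147 + 147*107) = 24820 + (-7448 - 8132 + 14406 + 15729) = 24820 + 14555 = 39375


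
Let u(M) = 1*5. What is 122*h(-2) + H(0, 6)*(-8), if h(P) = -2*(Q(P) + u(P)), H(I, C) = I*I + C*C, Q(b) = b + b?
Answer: -532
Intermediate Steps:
Q(b) = 2*b
H(I, C) = C² + I² (H(I, C) = I² + C² = C² + I²)
u(M) = 5
h(P) = -10 - 4*P (h(P) = -2*(2*P + 5) = -2*(5 + 2*P) = -10 - 4*P)
122*h(-2) + H(0, 6)*(-8) = 122*(-10 - 4*(-2)) + (6² + 0²)*(-8) = 122*(-10 + 8) + (36 + 0)*(-8) = 122*(-2) + 36*(-8) = -244 - 288 = -532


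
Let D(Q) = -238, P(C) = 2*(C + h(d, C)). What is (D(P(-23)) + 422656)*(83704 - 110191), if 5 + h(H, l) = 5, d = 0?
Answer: -11188585566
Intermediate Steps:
h(H, l) = 0 (h(H, l) = -5 + 5 = 0)
P(C) = 2*C (P(C) = 2*(C + 0) = 2*C)
(D(P(-23)) + 422656)*(83704 - 110191) = (-238 + 422656)*(83704 - 110191) = 422418*(-26487) = -11188585566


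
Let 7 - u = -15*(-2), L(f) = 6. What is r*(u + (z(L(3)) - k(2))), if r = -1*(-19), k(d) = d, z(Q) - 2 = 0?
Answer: -437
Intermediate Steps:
z(Q) = 2 (z(Q) = 2 + 0 = 2)
r = 19
u = -23 (u = 7 - (-15)*(-2) = 7 - 1*30 = 7 - 30 = -23)
r*(u + (z(L(3)) - k(2))) = 19*(-23 + (2 - 1*2)) = 19*(-23 + (2 - 2)) = 19*(-23 + 0) = 19*(-23) = -437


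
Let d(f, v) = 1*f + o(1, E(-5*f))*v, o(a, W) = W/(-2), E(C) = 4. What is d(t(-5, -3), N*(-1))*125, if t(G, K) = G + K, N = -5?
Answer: -2250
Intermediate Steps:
o(a, W) = -W/2 (o(a, W) = W*(-½) = -W/2)
d(f, v) = f - 2*v (d(f, v) = 1*f + (-½*4)*v = f - 2*v)
d(t(-5, -3), N*(-1))*125 = ((-5 - 3) - (-10)*(-1))*125 = (-8 - 2*5)*125 = (-8 - 10)*125 = -18*125 = -2250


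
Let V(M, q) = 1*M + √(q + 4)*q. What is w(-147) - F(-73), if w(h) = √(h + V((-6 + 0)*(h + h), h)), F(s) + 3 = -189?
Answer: 192 + 7*√(33 - 3*I*√143) ≈ 236.75 - 19.64*I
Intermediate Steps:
F(s) = -192 (F(s) = -3 - 189 = -192)
V(M, q) = M + q*√(4 + q) (V(M, q) = M + √(4 + q)*q = M + q*√(4 + q))
w(h) = √(-11*h + h*√(4 + h)) (w(h) = √(h + ((-6 + 0)*(h + h) + h*√(4 + h))) = √(h + (-12*h + h*√(4 + h))) = √(-11*h + h*√(4 + h)))
w(-147) - F(-73) = √(-147*(-11 + √(4 - 147))) - 1*(-192) = √(-147*(-11 + √(-143))) + 192 = √(-147*(-11 + I*√143)) + 192 = √(1617 - 147*I*√143) + 192 = 192 + √(1617 - 147*I*√143)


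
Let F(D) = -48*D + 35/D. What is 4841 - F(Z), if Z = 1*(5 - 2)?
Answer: 14920/3 ≈ 4973.3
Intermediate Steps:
Z = 3 (Z = 1*3 = 3)
4841 - F(Z) = 4841 - (-48*3 + 35/3) = 4841 - (-144 + 35*(⅓)) = 4841 - (-144 + 35/3) = 4841 - 1*(-397/3) = 4841 + 397/3 = 14920/3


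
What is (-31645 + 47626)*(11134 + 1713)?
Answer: 205307907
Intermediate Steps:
(-31645 + 47626)*(11134 + 1713) = 15981*12847 = 205307907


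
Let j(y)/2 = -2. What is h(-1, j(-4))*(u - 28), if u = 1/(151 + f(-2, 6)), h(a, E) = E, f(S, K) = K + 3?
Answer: 4479/40 ≈ 111.97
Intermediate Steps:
j(y) = -4 (j(y) = 2*(-2) = -4)
f(S, K) = 3 + K
u = 1/160 (u = 1/(151 + (3 + 6)) = 1/(151 + 9) = 1/160 ≈ 0.0062500)
h(-1, j(-4))*(u - 28) = -4*(1/160 - 28) = -4*(-4479/160) = 4479/40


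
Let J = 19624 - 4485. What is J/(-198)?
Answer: -15139/198 ≈ -76.460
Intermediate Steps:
J = 15139
J/(-198) = 15139/(-198) = 15139*(-1/198) = -15139/198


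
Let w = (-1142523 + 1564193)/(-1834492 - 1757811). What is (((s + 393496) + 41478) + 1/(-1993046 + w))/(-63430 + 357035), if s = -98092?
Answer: 185534536414523381/161700142970141680 ≈ 1.1474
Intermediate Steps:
w = -421670/3592303 (w = 421670/(-3592303) = 421670*(-1/3592303) = -421670/3592303 ≈ -0.11738)
(((s + 393496) + 41478) + 1/(-1993046 + w))/(-63430 + 357035) = (((-98092 + 393496) + 41478) + 1/(-1993046 - 421670/3592303))/(-63430 + 357035) = ((295404 + 41478) + 1/(-7159625546608/3592303))/293605 = (336882 - 3592303/7159625546608)*(1/293605) = (2411948973388803953/7159625546608)*(1/293605) = 185534536414523381/161700142970141680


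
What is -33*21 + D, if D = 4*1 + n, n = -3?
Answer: -692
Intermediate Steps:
D = 1 (D = 4*1 - 3 = 4 - 3 = 1)
-33*21 + D = -33*21 + 1 = -693 + 1 = -692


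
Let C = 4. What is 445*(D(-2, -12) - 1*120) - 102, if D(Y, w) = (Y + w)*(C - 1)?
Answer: -72192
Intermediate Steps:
D(Y, w) = 3*Y + 3*w (D(Y, w) = (Y + w)*(4 - 1) = (Y + w)*3 = 3*Y + 3*w)
445*(D(-2, -12) - 1*120) - 102 = 445*((3*(-2) + 3*(-12)) - 1*120) - 102 = 445*((-6 - 36) - 120) - 102 = 445*(-42 - 120) - 102 = 445*(-162) - 102 = -72090 - 102 = -72192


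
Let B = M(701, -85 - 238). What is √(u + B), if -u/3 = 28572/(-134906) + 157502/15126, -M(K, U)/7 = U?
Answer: 4*√4030978610793595669/170049013 ≈ 47.227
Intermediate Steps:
M(K, U) = -7*U
B = 2261 (B = -7*(-85 - 238) = -7*(-323) = 2261)
u = -5203946185/170049013 (u = -3*(28572/(-134906) + 157502/15126) = -3*(28572*(-1/134906) + 157502*(1/15126)) = -3*(-14286/67453 + 78751/7563) = -3*5203946185/510147039 = -5203946185/170049013 ≈ -30.603)
√(u + B) = √(-5203946185/170049013 + 2261) = √(379276872208/170049013) = 4*√4030978610793595669/170049013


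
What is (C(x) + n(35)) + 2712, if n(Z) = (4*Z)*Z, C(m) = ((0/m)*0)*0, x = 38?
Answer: 7612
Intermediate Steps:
C(m) = 0 (C(m) = (0*0)*0 = 0*0 = 0)
n(Z) = 4*Z**2
(C(x) + n(35)) + 2712 = (0 + 4*35**2) + 2712 = (0 + 4*1225) + 2712 = (0 + 4900) + 2712 = 4900 + 2712 = 7612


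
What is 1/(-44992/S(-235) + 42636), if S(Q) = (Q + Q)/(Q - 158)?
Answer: 235/1178532 ≈ 0.00019940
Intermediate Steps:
S(Q) = 2*Q/(-158 + Q) (S(Q) = (2*Q)/(-158 + Q) = 2*Q/(-158 + Q))
1/(-44992/S(-235) + 42636) = 1/(-44992/(2*(-235)/(-158 - 235)) + 42636) = 1/(-44992/(2*(-235)/(-393)) + 42636) = 1/(-44992/(2*(-235)*(-1/393)) + 42636) = 1/(-44992/470/393 + 42636) = 1/(-44992*393/470 + 42636) = 1/(-8840928/235 + 42636) = 1/(1178532/235) = 235/1178532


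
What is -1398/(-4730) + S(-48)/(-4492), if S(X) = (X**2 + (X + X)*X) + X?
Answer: -3273363/2655895 ≈ -1.2325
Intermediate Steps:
S(X) = X + 3*X**2 (S(X) = (X**2 + (2*X)*X) + X = (X**2 + 2*X**2) + X = 3*X**2 + X = X + 3*X**2)
-1398/(-4730) + S(-48)/(-4492) = -1398/(-4730) - 48*(1 + 3*(-48))/(-4492) = -1398*(-1/4730) - 48*(1 - 144)*(-1/4492) = 699/2365 - 48*(-143)*(-1/4492) = 699/2365 + 6864*(-1/4492) = 699/2365 - 1716/1123 = -3273363/2655895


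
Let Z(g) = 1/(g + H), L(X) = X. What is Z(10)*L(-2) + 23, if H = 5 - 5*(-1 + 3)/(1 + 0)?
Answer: 113/5 ≈ 22.600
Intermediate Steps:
H = -5 (H = 5 - 10/1 = 5 - 10 = -5)
Z(g) = 1/(-5 + g) (Z(g) = 1/(g - 5) = 1/(-5 + g))
Z(10)*L(-2) + 23 = -2/(-5 + 10) + 23 = -2/5 + 23 = (⅕)*(-2) + 23 = -⅖ + 23 = 113/5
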